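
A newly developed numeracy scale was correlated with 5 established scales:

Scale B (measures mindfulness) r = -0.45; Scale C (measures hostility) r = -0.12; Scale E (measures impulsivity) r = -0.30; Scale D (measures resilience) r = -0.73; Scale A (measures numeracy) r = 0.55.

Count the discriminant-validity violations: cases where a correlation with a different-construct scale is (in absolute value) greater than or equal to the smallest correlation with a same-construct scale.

1

Convergent (same construct = numeracy): Scale A.
Smallest convergent = 0.55. Discriminant |r|: 0.45, 0.12, 0.30, 0.73; count ≥ 0.55 → 1.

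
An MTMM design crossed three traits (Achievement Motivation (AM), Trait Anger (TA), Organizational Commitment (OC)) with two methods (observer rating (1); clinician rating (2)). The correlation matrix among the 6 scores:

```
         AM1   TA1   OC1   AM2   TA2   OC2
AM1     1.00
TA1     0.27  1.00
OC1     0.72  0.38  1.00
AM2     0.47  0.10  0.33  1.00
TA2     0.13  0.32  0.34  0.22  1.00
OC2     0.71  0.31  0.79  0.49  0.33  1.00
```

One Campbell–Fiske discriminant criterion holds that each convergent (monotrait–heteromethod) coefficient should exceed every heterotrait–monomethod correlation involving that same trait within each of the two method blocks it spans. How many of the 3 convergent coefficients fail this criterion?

Each convergent coefficient versus the relevant comparison correlations:
AM (methods 1·2): 0.47 vs {0.27, 0.22, 0.72, 0.49} → fail.
TA (methods 1·2): 0.32 vs {0.27, 0.22, 0.38, 0.33} → fail.
OC (methods 1·2): 0.79 vs {0.72, 0.49, 0.38, 0.33} → pass.
2 of 3 fail.

2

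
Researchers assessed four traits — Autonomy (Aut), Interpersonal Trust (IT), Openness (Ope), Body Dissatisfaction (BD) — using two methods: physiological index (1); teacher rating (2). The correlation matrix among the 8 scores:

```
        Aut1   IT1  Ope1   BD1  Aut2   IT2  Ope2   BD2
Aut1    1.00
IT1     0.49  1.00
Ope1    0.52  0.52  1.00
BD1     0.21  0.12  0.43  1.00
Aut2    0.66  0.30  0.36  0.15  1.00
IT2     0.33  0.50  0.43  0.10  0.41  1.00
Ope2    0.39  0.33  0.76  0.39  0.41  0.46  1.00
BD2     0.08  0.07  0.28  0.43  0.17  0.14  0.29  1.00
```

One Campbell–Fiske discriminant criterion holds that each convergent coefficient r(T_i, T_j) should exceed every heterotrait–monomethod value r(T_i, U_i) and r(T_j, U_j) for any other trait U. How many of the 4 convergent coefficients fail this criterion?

2

Checking each validity diagonal entry against its comparison values:
Aut (methods 1·2): 0.66 vs {0.49, 0.41, 0.52, 0.41, 0.21, 0.17} → pass.
IT (methods 1·2): 0.50 vs {0.49, 0.41, 0.52, 0.46, 0.12, 0.14} → fail.
Ope (methods 1·2): 0.76 vs {0.52, 0.41, 0.52, 0.46, 0.43, 0.29} → pass.
BD (methods 1·2): 0.43 vs {0.21, 0.17, 0.12, 0.14, 0.43, 0.29} → fail.
2 of 4 fail.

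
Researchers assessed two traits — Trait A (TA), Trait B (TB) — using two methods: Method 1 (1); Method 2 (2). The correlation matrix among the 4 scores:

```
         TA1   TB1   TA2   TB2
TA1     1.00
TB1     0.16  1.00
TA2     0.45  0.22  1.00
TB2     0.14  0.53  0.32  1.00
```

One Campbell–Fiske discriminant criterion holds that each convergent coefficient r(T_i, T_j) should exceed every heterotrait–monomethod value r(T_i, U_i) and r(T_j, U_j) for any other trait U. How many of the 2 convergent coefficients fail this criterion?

Checking each validity diagonal entry against its comparison values:
TA (methods 1·2): 0.45 vs {0.16, 0.32} → pass.
TB (methods 1·2): 0.53 vs {0.16, 0.32} → pass.
0 of 2 fail.

0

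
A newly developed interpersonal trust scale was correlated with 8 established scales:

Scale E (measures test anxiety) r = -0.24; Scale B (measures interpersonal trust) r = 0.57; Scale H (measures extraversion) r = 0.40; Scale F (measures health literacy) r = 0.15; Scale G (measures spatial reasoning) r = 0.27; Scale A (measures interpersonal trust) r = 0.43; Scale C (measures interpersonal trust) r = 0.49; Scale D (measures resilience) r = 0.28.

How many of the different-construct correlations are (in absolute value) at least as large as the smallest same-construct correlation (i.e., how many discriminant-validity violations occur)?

0

Convergent (same construct = interpersonal trust): Scale B, Scale A, Scale C.
Smallest convergent = 0.43. Discriminant |r|: 0.24, 0.40, 0.15, 0.27, 0.28; count ≥ 0.43 → 0.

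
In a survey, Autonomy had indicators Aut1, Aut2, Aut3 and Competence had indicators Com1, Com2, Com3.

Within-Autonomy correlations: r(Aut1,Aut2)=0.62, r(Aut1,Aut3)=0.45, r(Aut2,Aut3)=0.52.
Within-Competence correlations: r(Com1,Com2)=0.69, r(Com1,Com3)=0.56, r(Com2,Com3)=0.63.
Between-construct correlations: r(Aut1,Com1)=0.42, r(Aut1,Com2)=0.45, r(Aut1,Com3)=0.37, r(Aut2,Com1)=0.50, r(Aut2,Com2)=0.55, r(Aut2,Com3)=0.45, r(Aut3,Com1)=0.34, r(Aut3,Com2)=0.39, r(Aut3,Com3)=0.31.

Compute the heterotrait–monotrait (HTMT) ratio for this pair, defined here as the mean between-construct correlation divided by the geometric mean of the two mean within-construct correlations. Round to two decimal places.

Mean between = 3.78/9 = 0.4200.
Mean within-Aut = 1.59/3 = 0.5300; mean within-Com = 1.88/3 = 0.6267.
Geometric mean = √(0.5300 × 0.6267) = 0.5763.
HTMT = 0.4200 / 0.5763 = 0.73.

0.73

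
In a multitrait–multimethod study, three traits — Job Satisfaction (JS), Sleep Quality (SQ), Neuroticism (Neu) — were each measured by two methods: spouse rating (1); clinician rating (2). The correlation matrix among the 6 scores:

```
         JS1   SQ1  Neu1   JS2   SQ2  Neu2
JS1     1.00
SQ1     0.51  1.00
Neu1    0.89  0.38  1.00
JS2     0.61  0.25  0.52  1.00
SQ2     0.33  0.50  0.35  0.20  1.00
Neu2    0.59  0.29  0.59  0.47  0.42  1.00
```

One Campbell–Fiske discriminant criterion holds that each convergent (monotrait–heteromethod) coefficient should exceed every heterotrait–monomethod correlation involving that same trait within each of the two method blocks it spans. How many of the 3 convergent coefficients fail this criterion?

Convergent coefficients and their comparison sets:
JS (methods 1·2): 0.61 vs {0.51, 0.20, 0.89, 0.47} → fail.
SQ (methods 1·2): 0.50 vs {0.51, 0.20, 0.38, 0.42} → fail.
Neu (methods 1·2): 0.59 vs {0.89, 0.47, 0.38, 0.42} → fail.
3 of 3 fail.

3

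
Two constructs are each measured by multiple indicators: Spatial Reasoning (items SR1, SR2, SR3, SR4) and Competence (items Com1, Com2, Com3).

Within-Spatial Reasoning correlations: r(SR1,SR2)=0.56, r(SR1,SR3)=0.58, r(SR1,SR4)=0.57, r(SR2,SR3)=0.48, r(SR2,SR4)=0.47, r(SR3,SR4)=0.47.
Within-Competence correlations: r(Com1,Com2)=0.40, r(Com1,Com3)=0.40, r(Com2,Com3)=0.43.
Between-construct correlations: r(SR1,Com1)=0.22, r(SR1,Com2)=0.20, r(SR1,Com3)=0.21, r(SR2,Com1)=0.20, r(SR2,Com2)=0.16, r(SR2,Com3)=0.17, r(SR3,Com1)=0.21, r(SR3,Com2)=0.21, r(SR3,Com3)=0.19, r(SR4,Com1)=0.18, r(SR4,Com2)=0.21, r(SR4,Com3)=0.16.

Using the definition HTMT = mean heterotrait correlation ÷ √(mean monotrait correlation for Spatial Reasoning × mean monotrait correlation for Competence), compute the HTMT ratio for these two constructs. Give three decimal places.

0.418

Mean between = 2.32/12 = 0.1933.
Mean within-SR = 3.13/6 = 0.5217; mean within-Com = 1.23/3 = 0.4100.
Geometric mean = √(0.5217 × 0.4100) = 0.4625.
HTMT = 0.1933 / 0.4625 = 0.418.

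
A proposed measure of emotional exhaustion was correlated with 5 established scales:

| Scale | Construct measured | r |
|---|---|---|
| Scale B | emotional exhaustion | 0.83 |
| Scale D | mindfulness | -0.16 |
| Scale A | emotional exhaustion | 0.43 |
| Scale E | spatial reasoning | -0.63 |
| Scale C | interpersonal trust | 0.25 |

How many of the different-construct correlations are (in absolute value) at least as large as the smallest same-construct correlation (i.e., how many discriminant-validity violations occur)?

1

Convergent (same construct = emotional exhaustion): Scale B, Scale A.
Smallest convergent = 0.43. Discriminant |r|: 0.16, 0.63, 0.25; count ≥ 0.43 → 1.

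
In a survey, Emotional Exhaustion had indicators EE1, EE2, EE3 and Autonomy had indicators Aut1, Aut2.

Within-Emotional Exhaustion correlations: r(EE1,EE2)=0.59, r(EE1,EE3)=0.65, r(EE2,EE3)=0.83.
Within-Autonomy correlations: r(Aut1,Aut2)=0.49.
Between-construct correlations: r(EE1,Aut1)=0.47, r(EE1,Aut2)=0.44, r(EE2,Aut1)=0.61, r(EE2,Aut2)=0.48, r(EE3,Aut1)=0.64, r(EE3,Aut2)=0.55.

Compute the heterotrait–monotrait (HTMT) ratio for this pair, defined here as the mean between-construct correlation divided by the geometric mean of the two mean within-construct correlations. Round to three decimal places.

Between-construct mean = 3.19/6 = 0.5317.
Mean within-EE = 2.07/3 = 0.6900; mean within-Aut = 0.49/1 = 0.4900.
Geometric mean = √(0.6900 × 0.4900) = 0.5815.
HTMT = 0.5317 / 0.5815 = 0.914.

0.914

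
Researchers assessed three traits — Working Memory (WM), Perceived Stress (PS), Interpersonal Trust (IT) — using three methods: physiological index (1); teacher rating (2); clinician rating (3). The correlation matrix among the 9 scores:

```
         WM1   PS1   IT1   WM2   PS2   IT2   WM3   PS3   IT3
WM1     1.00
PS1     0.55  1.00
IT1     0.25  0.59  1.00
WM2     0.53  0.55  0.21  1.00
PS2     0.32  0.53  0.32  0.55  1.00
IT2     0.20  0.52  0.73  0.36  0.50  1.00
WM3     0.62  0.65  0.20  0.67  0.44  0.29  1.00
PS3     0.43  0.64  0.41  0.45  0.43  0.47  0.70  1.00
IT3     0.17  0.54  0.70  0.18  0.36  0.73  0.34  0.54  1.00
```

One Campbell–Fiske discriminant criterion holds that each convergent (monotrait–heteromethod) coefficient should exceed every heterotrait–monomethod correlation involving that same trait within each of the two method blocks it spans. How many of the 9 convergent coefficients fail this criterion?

6

Each convergent coefficient versus the relevant comparison correlations:
WM (methods 1·2): 0.53 vs {0.55, 0.55, 0.25, 0.36} → fail.
WM (methods 1·3): 0.62 vs {0.55, 0.70, 0.25, 0.34} → fail.
WM (methods 2·3): 0.67 vs {0.55, 0.70, 0.36, 0.34} → fail.
PS (methods 1·2): 0.53 vs {0.55, 0.55, 0.59, 0.50} → fail.
PS (methods 1·3): 0.64 vs {0.55, 0.70, 0.59, 0.54} → fail.
PS (methods 2·3): 0.43 vs {0.55, 0.70, 0.50, 0.54} → fail.
IT (methods 1·2): 0.73 vs {0.25, 0.36, 0.59, 0.50} → pass.
IT (methods 1·3): 0.70 vs {0.25, 0.34, 0.59, 0.54} → pass.
IT (methods 2·3): 0.73 vs {0.36, 0.34, 0.50, 0.54} → pass.
6 of 9 fail.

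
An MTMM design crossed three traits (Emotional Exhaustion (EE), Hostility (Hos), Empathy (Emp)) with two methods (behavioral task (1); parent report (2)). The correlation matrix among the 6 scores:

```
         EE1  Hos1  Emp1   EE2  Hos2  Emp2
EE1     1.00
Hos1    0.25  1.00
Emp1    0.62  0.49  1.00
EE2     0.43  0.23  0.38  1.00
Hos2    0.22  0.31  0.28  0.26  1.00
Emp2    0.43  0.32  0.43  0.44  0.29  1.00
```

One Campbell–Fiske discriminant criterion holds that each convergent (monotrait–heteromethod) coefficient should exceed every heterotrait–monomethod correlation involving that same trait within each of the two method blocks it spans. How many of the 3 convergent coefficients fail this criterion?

Checking each validity diagonal entry against its comparison values:
EE (methods 1·2): 0.43 vs {0.25, 0.26, 0.62, 0.44} → fail.
Hos (methods 1·2): 0.31 vs {0.25, 0.26, 0.49, 0.29} → fail.
Emp (methods 1·2): 0.43 vs {0.62, 0.44, 0.49, 0.29} → fail.
3 of 3 fail.

3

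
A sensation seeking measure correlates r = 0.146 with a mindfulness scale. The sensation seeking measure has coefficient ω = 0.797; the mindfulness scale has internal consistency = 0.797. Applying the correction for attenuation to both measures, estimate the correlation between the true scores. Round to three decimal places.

0.183

r_true = r_obs / √(r_xx · r_yy) = 0.146 / √(0.797 × 0.797) = 0.146 / √0.635209 = 0.146 / 0.7970 ≈ 0.183.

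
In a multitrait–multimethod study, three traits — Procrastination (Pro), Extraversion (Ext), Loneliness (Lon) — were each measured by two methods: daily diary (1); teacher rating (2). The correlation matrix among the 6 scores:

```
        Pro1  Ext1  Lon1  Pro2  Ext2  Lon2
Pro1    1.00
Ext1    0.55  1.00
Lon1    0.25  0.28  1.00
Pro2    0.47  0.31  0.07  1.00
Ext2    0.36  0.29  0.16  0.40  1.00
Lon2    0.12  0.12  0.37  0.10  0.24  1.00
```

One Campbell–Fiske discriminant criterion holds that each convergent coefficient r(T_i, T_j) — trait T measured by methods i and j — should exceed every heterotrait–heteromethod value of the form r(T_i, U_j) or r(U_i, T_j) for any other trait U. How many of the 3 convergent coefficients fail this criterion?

1

Each convergent coefficient versus the relevant comparison correlations:
Pro (methods 1·2): 0.47 vs {0.36, 0.31, 0.12, 0.07} → pass.
Ext (methods 1·2): 0.29 vs {0.31, 0.36, 0.12, 0.16} → fail.
Lon (methods 1·2): 0.37 vs {0.07, 0.12, 0.16, 0.12} → pass.
1 of 3 fail.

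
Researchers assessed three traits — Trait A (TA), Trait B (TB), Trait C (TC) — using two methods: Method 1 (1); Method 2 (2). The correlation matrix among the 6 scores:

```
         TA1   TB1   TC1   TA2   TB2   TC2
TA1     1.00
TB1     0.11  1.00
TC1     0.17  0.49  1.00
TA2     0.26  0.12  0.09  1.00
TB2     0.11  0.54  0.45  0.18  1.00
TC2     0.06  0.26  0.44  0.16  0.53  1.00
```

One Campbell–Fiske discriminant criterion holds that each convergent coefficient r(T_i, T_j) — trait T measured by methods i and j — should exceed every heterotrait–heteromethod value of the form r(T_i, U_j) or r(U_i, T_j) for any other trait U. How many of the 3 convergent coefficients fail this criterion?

1

Convergent coefficients and their comparison sets:
TA (methods 1·2): 0.26 vs {0.11, 0.12, 0.06, 0.09} → pass.
TB (methods 1·2): 0.54 vs {0.12, 0.11, 0.26, 0.45} → pass.
TC (methods 1·2): 0.44 vs {0.09, 0.06, 0.45, 0.26} → fail.
1 of 3 fail.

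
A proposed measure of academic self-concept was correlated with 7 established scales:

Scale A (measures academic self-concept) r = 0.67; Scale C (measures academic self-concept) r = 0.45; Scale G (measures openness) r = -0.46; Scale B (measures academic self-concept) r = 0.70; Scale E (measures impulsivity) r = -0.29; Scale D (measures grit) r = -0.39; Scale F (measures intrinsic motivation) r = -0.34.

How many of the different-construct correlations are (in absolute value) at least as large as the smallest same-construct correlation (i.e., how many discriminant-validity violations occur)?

1

Convergent (same construct = academic self-concept): Scale A, Scale C, Scale B.
Smallest convergent = 0.45. Discriminant |r|: 0.46, 0.29, 0.39, 0.34; count ≥ 0.45 → 1.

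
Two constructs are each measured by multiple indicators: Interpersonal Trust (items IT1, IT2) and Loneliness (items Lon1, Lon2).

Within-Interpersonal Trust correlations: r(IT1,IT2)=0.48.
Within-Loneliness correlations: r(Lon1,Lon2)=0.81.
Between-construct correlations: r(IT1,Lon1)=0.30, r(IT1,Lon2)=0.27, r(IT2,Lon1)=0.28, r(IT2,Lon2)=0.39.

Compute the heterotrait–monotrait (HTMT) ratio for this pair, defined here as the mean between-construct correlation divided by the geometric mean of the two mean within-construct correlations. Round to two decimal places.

Between-construct mean = 1.24/4 = 0.3100.
Mean within-IT = 0.48/1 = 0.4800; mean within-Lon = 0.81/1 = 0.8100.
Geometric mean = √(0.4800 × 0.8100) = 0.6235.
HTMT = 0.3100 / 0.6235 = 0.50.

0.50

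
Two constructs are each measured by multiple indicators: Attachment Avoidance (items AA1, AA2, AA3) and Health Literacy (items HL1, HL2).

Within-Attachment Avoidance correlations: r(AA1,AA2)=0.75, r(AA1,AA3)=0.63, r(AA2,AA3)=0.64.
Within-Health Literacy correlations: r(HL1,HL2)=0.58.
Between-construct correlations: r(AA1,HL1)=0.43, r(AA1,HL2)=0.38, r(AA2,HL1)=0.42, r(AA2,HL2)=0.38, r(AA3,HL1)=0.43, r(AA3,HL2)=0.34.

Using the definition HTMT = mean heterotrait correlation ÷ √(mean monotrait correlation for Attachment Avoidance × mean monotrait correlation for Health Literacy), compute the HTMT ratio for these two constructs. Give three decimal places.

Mean between = 2.38/6 = 0.3967.
Mean within-AA = 2.02/3 = 0.6733; mean within-HL = 0.58/1 = 0.5800.
Geometric mean = √(0.6733 × 0.5800) = 0.6249.
HTMT = 0.3967 / 0.6249 = 0.635.

0.635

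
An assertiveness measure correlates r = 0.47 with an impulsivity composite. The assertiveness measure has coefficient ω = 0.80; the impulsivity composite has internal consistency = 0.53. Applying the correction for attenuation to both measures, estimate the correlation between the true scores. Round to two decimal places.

0.72

r_true = r_obs / √(r_xx · r_yy) = 0.47 / √(0.80 × 0.53) = 0.47 / √0.4240 = 0.47 / 0.6512 ≈ 0.72.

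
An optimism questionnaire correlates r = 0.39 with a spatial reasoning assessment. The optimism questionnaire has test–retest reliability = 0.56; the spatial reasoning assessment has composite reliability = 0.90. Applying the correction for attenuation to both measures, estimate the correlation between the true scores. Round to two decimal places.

0.55

r_true = r_obs / √(r_xx · r_yy) = 0.39 / √(0.56 × 0.90) = 0.39 / √0.5040 = 0.39 / 0.7099 ≈ 0.55.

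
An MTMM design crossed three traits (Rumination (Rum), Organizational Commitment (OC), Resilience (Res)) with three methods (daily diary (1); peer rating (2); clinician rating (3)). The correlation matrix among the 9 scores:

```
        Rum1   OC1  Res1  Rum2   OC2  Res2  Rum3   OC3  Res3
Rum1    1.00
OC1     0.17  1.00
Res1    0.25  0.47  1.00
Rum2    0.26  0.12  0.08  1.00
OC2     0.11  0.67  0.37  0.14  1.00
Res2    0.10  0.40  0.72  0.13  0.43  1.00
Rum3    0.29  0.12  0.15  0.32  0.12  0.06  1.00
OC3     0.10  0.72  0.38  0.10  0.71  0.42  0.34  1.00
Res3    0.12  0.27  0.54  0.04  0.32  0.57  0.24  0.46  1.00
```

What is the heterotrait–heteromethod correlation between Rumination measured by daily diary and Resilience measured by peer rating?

Different traits and methods: r(Rum1, Res2) = 0.10.

0.10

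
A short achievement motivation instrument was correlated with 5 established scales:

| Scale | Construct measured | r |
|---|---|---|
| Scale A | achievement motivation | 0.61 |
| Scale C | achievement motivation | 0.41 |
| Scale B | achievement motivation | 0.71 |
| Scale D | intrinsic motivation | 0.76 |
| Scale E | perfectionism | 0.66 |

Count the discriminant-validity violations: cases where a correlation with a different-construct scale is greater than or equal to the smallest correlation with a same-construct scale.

2

Convergent (same construct = achievement motivation): Scale A, Scale C, Scale B.
Smallest convergent = 0.41. Discriminant values: 0.76, 0.66; count ≥ 0.41 → 2.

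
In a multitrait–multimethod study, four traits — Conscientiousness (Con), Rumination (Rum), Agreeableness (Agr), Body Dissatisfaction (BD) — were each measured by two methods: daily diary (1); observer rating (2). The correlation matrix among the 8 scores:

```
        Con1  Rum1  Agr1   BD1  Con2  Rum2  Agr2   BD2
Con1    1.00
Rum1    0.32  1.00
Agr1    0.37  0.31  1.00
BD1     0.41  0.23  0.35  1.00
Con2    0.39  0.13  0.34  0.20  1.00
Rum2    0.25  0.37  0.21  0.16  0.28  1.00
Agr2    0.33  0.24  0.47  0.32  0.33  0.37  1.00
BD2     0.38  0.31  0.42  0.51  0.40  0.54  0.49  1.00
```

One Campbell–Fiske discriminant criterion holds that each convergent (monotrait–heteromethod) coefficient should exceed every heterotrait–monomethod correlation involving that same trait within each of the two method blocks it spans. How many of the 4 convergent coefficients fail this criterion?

4

Checking each validity diagonal entry against its comparison values:
Con (methods 1·2): 0.39 vs {0.32, 0.28, 0.37, 0.33, 0.41, 0.40} → fail.
Rum (methods 1·2): 0.37 vs {0.32, 0.28, 0.31, 0.37, 0.23, 0.54} → fail.
Agr (methods 1·2): 0.47 vs {0.37, 0.33, 0.31, 0.37, 0.35, 0.49} → fail.
BD (methods 1·2): 0.51 vs {0.41, 0.40, 0.23, 0.54, 0.35, 0.49} → fail.
4 of 4 fail.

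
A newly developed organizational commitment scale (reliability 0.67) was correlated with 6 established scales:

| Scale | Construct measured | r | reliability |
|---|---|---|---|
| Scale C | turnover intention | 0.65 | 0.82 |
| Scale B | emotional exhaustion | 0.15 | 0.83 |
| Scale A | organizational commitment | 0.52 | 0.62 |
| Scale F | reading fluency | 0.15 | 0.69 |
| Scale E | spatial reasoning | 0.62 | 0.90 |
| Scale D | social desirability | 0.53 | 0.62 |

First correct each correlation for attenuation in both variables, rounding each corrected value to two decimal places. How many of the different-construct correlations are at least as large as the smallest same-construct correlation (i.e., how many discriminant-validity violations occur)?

Disattenuated r (r / √(r_scale · r_new)):
  Scale C (disc): 0.65 / √(0.82·0.67) = 0.88
  Scale B (disc): 0.15 / √(0.83·0.67) = 0.20
  Scale A (conv): 0.52 / √(0.62·0.67) = 0.81
  Scale F (disc): 0.15 / √(0.69·0.67) = 0.22
  Scale E (disc): 0.62 / √(0.90·0.67) = 0.80
  Scale D (disc): 0.53 / √(0.62·0.67) = 0.82
Smallest convergent = 0.81. Discriminant values: 0.88, 0.20, 0.22, 0.80, 0.82; count ≥ 0.81 → 2.

2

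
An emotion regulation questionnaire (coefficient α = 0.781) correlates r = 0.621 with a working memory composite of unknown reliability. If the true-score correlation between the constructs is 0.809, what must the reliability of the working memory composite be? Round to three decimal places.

0.754

r_true = r_obs / √(r_xx · r_yy) ⇒ 0.809 = 0.621 / √(0.781 · r_yy).
√(0.781 · r_yy) = 0.621 / 0.809 = 0.7676; 0.781 · r_yy = 0.5892; r_yy = 0.5892 / 0.781 ≈ 0.754.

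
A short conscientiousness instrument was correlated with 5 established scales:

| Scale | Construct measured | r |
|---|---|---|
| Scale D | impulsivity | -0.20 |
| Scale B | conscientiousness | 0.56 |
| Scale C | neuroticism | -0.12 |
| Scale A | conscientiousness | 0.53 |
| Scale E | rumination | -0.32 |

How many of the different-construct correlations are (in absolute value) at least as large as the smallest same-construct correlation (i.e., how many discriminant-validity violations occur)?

0

Convergent (same construct = conscientiousness): Scale B, Scale A.
Smallest convergent = 0.53. Discriminant |r|: 0.20, 0.12, 0.32; count ≥ 0.53 → 0.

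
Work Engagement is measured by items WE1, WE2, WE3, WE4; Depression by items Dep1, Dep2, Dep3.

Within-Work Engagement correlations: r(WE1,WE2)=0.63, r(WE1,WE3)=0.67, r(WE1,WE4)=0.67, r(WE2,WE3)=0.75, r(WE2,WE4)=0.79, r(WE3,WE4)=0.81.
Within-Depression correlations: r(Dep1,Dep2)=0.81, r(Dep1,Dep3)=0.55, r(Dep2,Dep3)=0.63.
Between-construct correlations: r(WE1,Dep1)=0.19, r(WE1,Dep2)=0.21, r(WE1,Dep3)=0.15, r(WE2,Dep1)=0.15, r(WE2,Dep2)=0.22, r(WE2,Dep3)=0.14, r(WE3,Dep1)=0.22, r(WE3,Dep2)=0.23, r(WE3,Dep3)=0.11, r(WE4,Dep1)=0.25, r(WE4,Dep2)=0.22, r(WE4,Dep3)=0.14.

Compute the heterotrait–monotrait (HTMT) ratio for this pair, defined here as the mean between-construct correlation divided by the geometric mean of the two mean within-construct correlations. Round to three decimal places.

0.269

Between-construct mean = 2.23/12 = 0.1858.
Mean within-WE = 4.32/6 = 0.7200; mean within-Dep = 1.99/3 = 0.6633.
Geometric mean = √(0.7200 × 0.6633) = 0.6911.
HTMT = 0.1858 / 0.6911 = 0.269.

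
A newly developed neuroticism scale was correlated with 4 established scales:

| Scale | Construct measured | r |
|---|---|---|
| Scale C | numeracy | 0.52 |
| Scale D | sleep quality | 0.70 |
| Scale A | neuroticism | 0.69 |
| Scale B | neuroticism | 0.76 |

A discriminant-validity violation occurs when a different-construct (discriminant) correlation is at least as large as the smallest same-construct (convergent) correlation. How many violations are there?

1

Convergent (same construct = neuroticism): Scale A, Scale B.
Smallest convergent = 0.69. Discriminant values: 0.52, 0.70; count ≥ 0.69 → 1.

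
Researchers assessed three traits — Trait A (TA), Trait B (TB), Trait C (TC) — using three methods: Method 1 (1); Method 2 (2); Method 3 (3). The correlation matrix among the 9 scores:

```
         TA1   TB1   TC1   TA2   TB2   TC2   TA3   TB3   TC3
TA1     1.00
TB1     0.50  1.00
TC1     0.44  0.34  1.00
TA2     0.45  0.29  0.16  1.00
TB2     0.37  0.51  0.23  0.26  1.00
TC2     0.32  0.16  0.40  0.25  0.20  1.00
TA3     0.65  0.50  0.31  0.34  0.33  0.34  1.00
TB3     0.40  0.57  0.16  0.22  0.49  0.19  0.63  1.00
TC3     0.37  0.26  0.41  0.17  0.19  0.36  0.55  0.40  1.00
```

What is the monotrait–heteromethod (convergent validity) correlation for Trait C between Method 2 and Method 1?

Same trait (TC), different methods: r(TC2, TC1) = 0.40.

0.40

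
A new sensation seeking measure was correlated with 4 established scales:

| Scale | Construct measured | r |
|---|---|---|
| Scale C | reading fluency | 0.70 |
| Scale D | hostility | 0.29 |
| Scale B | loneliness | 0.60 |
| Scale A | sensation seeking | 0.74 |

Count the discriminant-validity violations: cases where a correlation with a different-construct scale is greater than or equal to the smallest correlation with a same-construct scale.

Convergent (same construct = sensation seeking): Scale A.
Smallest convergent = 0.74. Discriminant values: 0.70, 0.29, 0.60; count ≥ 0.74 → 0.

0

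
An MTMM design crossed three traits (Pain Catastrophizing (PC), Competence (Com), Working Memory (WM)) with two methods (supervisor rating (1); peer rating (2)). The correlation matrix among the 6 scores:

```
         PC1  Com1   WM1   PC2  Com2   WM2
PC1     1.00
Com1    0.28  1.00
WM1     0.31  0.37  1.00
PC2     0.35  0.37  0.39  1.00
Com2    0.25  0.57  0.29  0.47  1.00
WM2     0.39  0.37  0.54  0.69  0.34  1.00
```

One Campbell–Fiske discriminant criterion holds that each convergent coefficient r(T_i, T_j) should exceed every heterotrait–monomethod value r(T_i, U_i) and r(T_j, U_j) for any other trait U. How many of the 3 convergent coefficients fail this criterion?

Each convergent coefficient versus the relevant comparison correlations:
PC (methods 1·2): 0.35 vs {0.28, 0.47, 0.31, 0.69} → fail.
Com (methods 1·2): 0.57 vs {0.28, 0.47, 0.37, 0.34} → pass.
WM (methods 1·2): 0.54 vs {0.31, 0.69, 0.37, 0.34} → fail.
2 of 3 fail.

2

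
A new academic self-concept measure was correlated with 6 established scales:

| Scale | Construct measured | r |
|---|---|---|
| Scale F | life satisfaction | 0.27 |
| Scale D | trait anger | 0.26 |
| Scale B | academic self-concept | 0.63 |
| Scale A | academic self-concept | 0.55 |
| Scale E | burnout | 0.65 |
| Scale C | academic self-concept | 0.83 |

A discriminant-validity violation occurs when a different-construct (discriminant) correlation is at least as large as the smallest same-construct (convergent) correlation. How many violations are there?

1

Convergent (same construct = academic self-concept): Scale B, Scale A, Scale C.
Smallest convergent = 0.55. Discriminant values: 0.27, 0.26, 0.65; count ≥ 0.55 → 1.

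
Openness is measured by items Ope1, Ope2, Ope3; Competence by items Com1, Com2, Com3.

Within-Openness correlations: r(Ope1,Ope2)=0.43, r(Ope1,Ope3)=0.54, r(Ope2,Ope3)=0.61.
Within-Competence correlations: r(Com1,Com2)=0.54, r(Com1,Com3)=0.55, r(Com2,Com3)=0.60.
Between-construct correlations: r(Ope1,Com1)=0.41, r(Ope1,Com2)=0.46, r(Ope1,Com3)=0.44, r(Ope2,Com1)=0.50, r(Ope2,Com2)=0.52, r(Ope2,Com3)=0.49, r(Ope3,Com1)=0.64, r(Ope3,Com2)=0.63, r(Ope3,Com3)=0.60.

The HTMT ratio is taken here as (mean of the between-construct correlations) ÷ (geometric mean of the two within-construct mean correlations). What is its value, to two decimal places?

Mean heterotrait r = 4.69/9 = 0.5211.
Mean within-Ope = 1.58/3 = 0.5267; mean within-Com = 1.69/3 = 0.5633.
Geometric mean = √(0.5267 × 0.5633) = 0.5447.
HTMT = 0.5211 / 0.5447 = 0.96.

0.96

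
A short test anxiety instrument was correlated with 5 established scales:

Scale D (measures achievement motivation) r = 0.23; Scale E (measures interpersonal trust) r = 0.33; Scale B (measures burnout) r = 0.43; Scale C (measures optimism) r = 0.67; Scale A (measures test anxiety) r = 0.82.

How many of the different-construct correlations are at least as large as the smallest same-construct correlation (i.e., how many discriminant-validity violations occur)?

Convergent (same construct = test anxiety): Scale A.
Smallest convergent = 0.82. Discriminant values: 0.23, 0.33, 0.43, 0.67; count ≥ 0.82 → 0.

0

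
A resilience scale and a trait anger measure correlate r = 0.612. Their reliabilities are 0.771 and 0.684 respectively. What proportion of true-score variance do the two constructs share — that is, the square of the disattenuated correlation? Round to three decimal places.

Disattenuated r = 0.612 / √(0.771 × 0.684) = 0.612 / 0.7262 = 0.8427.
Shared true-score variance = 0.8427² = 0.7101 ≈ 0.710.

0.710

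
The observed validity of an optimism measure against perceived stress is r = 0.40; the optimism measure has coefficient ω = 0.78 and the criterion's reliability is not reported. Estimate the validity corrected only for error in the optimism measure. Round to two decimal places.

0.45

Single correction: r_c = r_obs / √r_xx = 0.40 / √0.78 = 0.40 / 0.8832 ≈ 0.45.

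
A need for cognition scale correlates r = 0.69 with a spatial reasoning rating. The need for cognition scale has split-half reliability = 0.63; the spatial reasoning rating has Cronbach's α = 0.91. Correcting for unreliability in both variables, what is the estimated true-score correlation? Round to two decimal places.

r_true = r_obs / √(r_xx · r_yy) = 0.69 / √(0.63 × 0.91) = 0.69 / √0.5733 = 0.69 / 0.7572 ≈ 0.91.

0.91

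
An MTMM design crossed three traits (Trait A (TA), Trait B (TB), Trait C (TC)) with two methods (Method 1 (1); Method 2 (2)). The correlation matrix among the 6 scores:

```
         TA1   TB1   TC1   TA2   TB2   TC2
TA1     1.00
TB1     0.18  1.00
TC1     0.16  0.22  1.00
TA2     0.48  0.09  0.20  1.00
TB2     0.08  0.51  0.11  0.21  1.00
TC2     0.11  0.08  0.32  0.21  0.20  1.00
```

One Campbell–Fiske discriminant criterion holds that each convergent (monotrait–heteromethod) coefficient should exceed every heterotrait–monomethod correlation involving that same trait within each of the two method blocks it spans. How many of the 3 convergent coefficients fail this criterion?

Each convergent coefficient versus the relevant comparison correlations:
TA (methods 1·2): 0.48 vs {0.18, 0.21, 0.16, 0.21} → pass.
TB (methods 1·2): 0.51 vs {0.18, 0.21, 0.22, 0.20} → pass.
TC (methods 1·2): 0.32 vs {0.16, 0.21, 0.22, 0.20} → pass.
0 of 3 fail.

0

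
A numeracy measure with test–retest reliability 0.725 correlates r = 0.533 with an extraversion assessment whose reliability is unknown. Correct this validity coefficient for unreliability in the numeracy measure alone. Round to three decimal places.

Single correction: r_c = r_obs / √r_xx = 0.533 / √0.725 = 0.533 / 0.8515 ≈ 0.626.

0.626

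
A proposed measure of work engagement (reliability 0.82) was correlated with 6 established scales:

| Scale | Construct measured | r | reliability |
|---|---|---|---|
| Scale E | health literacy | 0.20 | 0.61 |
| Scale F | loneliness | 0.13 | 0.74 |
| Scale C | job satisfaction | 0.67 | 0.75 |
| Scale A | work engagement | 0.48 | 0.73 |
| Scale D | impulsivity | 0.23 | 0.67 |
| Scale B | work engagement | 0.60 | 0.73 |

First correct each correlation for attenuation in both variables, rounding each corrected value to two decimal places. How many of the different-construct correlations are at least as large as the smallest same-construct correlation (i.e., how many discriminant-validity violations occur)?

Disattenuated r (r / √(r_scale · r_new)):
  Scale E (disc): 0.20 / √(0.61·0.82) = 0.28
  Scale F (disc): 0.13 / √(0.74·0.82) = 0.17
  Scale C (disc): 0.67 / √(0.75·0.82) = 0.85
  Scale A (conv): 0.48 / √(0.73·0.82) = 0.62
  Scale D (disc): 0.23 / √(0.67·0.82) = 0.31
  Scale B (conv): 0.60 / √(0.73·0.82) = 0.78
Smallest convergent = 0.62. Discriminant values: 0.28, 0.17, 0.85, 0.31; count ≥ 0.62 → 1.

1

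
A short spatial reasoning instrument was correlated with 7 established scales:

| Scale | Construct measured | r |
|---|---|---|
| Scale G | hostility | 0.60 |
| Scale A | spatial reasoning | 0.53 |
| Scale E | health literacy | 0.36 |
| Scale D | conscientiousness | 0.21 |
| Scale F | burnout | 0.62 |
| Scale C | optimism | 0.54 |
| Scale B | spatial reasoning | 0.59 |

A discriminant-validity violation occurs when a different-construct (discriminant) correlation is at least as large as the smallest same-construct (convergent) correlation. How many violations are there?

Convergent (same construct = spatial reasoning): Scale A, Scale B.
Smallest convergent = 0.53. Discriminant values: 0.60, 0.36, 0.21, 0.62, 0.54; count ≥ 0.53 → 3.

3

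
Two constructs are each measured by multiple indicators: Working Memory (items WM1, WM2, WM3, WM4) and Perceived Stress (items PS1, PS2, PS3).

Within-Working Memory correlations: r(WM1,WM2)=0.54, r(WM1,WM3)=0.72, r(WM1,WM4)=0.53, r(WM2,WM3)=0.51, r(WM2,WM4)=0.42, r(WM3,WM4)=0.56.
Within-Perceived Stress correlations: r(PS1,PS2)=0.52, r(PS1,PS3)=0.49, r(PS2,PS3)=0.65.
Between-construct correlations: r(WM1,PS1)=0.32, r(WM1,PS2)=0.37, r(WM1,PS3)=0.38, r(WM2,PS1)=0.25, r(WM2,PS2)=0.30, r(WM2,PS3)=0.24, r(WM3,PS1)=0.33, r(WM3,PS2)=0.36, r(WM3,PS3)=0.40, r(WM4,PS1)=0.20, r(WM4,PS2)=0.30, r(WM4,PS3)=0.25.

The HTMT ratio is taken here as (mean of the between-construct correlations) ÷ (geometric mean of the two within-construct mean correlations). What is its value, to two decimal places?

Between-construct mean = 3.70/12 = 0.3083.
Mean within-WM = 3.28/6 = 0.5467; mean within-PS = 1.66/3 = 0.5533.
Geometric mean = √(0.5467 × 0.5533) = 0.5500.
HTMT = 0.3083 / 0.5500 = 0.56.

0.56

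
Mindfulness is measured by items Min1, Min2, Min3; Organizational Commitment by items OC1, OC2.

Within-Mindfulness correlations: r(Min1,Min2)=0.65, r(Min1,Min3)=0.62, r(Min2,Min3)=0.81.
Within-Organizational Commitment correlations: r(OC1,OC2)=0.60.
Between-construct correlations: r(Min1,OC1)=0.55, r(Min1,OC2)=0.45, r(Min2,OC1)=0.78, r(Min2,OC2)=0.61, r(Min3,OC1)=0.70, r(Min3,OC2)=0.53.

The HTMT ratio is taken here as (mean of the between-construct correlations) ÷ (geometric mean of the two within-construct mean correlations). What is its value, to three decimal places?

0.935

Between-construct mean = 3.62/6 = 0.6033.
Mean within-Min = 2.08/3 = 0.6933; mean within-OC = 0.60/1 = 0.6000.
Geometric mean = √(0.6933 × 0.6000) = 0.6450.
HTMT = 0.6033 / 0.6450 = 0.935.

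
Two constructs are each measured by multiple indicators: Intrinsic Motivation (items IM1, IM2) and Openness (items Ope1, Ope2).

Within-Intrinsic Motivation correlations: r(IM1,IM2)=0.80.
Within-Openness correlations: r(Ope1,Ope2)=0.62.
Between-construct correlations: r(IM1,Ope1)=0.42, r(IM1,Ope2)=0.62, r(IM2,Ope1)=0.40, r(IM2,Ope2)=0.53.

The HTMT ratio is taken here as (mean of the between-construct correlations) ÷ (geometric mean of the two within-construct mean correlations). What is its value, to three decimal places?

Mean heterotrait r = 1.97/4 = 0.4925.
Mean within-IM = 0.80/1 = 0.8000; mean within-Ope = 0.62/1 = 0.6200.
Geometric mean = √(0.8000 × 0.6200) = 0.7043.
HTMT = 0.4925 / 0.7043 = 0.699.

0.699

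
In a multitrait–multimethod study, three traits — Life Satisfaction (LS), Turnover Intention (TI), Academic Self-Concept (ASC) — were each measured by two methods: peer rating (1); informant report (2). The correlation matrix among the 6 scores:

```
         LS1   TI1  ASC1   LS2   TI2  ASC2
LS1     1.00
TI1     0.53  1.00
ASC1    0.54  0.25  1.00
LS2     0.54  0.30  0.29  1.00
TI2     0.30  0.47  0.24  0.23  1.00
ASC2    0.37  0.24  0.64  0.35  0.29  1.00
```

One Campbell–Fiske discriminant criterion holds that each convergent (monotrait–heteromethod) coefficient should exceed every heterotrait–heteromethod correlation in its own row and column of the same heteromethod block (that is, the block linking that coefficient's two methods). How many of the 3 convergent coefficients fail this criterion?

Checking each validity diagonal entry against its comparison values:
LS (methods 1·2): 0.54 vs {0.30, 0.30, 0.37, 0.29} → pass.
TI (methods 1·2): 0.47 vs {0.30, 0.30, 0.24, 0.24} → pass.
ASC (methods 1·2): 0.64 vs {0.29, 0.37, 0.24, 0.24} → pass.
0 of 3 fail.

0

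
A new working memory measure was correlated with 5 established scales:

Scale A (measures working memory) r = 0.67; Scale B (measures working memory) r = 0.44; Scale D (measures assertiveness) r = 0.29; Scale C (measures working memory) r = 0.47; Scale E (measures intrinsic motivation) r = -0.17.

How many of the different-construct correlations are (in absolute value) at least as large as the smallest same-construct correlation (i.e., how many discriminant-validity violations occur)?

0

Convergent (same construct = working memory): Scale A, Scale B, Scale C.
Smallest convergent = 0.44. Discriminant |r|: 0.29, 0.17; count ≥ 0.44 → 0.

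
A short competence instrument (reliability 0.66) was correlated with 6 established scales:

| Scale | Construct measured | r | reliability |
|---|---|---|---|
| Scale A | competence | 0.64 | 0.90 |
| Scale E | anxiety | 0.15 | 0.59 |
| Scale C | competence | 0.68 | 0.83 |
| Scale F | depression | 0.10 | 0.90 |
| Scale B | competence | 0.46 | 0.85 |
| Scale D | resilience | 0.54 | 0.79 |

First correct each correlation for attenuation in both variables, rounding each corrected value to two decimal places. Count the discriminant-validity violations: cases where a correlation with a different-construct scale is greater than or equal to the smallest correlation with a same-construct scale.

Disattenuated r (r / √(r_scale · r_new)):
  Scale A (conv): 0.64 / √(0.90·0.66) = 0.83
  Scale E (disc): 0.15 / √(0.59·0.66) = 0.24
  Scale C (conv): 0.68 / √(0.83·0.66) = 0.92
  Scale F (disc): 0.10 / √(0.90·0.66) = 0.13
  Scale B (conv): 0.46 / √(0.85·0.66) = 0.61
  Scale D (disc): 0.54 / √(0.79·0.66) = 0.75
Smallest convergent = 0.61. Discriminant values: 0.24, 0.13, 0.75; count ≥ 0.61 → 1.

1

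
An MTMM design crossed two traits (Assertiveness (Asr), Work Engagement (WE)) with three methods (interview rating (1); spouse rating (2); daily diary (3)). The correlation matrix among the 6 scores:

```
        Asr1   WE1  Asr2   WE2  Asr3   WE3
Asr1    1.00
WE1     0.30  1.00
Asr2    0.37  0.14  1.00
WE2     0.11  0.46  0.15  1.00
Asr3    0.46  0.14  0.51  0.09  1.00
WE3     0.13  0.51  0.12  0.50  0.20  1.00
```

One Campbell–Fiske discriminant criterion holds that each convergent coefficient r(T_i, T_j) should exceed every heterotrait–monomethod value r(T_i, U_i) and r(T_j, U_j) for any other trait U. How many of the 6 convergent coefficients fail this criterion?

0

Checking each validity diagonal entry against its comparison values:
Asr (methods 1·2): 0.37 vs {0.30, 0.15} → pass.
Asr (methods 1·3): 0.46 vs {0.30, 0.20} → pass.
Asr (methods 2·3): 0.51 vs {0.15, 0.20} → pass.
WE (methods 1·2): 0.46 vs {0.30, 0.15} → pass.
WE (methods 1·3): 0.51 vs {0.30, 0.20} → pass.
WE (methods 2·3): 0.50 vs {0.15, 0.20} → pass.
0 of 6 fail.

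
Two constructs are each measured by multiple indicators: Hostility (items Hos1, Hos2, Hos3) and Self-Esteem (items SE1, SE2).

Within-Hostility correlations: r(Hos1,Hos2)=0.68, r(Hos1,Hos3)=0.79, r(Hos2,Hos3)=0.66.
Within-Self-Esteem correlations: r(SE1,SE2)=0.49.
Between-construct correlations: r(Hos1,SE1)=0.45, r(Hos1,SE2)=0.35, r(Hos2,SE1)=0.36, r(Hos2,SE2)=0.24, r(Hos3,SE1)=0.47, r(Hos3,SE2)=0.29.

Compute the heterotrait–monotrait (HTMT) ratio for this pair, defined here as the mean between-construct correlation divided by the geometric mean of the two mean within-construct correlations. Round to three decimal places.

0.610

Mean heterotrait r = 2.16/6 = 0.3600.
Mean within-Hos = 2.13/3 = 0.7100; mean within-SE = 0.49/1 = 0.4900.
Geometric mean = √(0.7100 × 0.4900) = 0.5898.
HTMT = 0.3600 / 0.5898 = 0.610.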